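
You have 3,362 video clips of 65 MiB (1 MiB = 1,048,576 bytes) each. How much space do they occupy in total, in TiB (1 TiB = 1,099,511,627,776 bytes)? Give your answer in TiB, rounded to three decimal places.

0.208 TiB

Total = 3,362 × 65 MiB = 218,530 MiB
= 218,530 × 1,048,576 bytes = 229,145,313,280 bytes
1 TiB = 1,099,511,627,776 bytes
229,145,313,280 / 1,099,511,627,776 = 0.208 TiB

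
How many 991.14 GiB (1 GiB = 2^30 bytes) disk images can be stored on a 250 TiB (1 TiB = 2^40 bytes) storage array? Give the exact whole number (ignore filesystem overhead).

258

Capacity: 250 TiB = 274,877,906,944,000 bytes
Per item: 991.14 GiB = 1,064,228,471,439.36 bytes
⌊274,877,906,944,000 / 1,064,228,471,439.36⌋ = 258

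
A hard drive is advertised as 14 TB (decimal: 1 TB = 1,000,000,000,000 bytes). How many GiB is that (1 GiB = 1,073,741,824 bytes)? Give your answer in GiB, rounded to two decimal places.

13,038.52 GiB

14 TB = 14 × 10^12 bytes = 14,000,000,000,000 bytes
1 GiB = 1,073,741,824 bytes
14,000,000,000,000 / 1,073,741,824 = 13,038.52 GiB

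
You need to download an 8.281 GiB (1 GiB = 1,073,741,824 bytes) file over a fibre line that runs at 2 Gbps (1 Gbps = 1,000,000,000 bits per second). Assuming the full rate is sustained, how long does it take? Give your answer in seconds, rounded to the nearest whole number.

36 seconds

8.281 GiB = 8,891,656,044.544 bytes = 71,133,248,356.352 bits
2 Gbps = 2,000,000,000 bits/s
time = 71,133,248,356.352 / 2,000,000,000 = 36 s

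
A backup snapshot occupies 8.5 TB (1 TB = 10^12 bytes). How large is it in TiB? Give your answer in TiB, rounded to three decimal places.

7.731 TiB

8.5 TB × 1,000,000,000,000 bytes/TB = 8,500,000,000,000 bytes
1 TiB = 1,099,511,627,776 bytes
8,500,000,000,000 / 1,099,511,627,776 = 7.731 TiB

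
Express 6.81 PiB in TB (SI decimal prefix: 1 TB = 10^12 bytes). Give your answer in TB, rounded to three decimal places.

7,667.378 TB

6.81 PiB × 1,125,899,906,842,624 bytes/PiB = 7,667,378,365,598,269.44 bytes
1 TB = 1,000,000,000,000 bytes
7,667,378,365,598,269.44 / 1,000,000,000,000 = 7,667.378 TB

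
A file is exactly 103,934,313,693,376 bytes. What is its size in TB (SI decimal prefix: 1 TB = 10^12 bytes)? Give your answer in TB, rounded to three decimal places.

103,934,313,693,376 bytes given.
1 TB = 1,000,000,000,000 bytes
103,934,313,693,376 / 1,000,000,000,000 = 103.934 TB

103.934 TB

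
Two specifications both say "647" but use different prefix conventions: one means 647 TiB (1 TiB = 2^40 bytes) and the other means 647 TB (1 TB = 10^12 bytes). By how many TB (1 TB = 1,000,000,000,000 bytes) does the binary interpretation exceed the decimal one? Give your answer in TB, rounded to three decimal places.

647 TiB = 647 × 1,099,511,627,776 = 711,384,023,171,072 bytes
647 TB = 647 × 1,000,000,000,000 = 647,000,000,000,000 bytes
difference = 64,384,023,171,072 bytes
64,384,023,171,072 / 1,000,000,000,000 = 64.384 TB

64.384 TB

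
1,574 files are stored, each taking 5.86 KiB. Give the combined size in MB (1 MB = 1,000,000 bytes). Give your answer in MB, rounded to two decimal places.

9.45 MB

Total = 1,574 × 5.86 KiB = 9223.64 KiB
= 9223.64 × 1,024 bytes = 9,445,007.36 bytes
1 MB = 1,000,000 bytes
9,445,007.36 / 1,000,000 = 9.45 MB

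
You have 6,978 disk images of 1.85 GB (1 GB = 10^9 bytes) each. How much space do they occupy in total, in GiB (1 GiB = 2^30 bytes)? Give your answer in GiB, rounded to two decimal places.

Total = 6,978 × 1.85 GB = 12909.3 GB
= 12909.3 × 1,000,000,000 bytes = 12,909,300,000,000 bytes
1 GiB = 1,073,741,824 bytes
12,909,300,000,000 / 1,073,741,824 = 12,022.72 GiB

12,022.72 GiB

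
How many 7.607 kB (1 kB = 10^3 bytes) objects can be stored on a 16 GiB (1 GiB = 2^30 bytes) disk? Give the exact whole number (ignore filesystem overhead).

2,258,428

Capacity: 16 GiB = 17,179,869,184 bytes
Per item: 7.607 kB = 7,607 bytes
⌊17,179,869,184 / 7,607⌋ = 2,258,428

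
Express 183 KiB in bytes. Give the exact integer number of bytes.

183 × 1,024 = 187,392 bytes  (1 KiB = 2^10 bytes)

187,392 bytes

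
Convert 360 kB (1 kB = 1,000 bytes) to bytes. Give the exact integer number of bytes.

360 × 1,000 = 360,000 bytes  (1 kB = 10^3 bytes)

360,000 bytes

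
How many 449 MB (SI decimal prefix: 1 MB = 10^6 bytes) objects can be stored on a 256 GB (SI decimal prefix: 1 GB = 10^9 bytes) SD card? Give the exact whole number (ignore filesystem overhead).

Capacity: 256 GB = 256,000,000,000 bytes
Per item: 449 MB = 449,000,000 bytes
⌊256,000,000,000 / 449,000,000⌋ = 570

570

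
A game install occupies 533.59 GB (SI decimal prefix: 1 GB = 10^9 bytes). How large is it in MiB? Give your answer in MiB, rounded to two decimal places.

508,871.08 MiB

533.59 GB = 533.59 × 10^9 bytes = 533,590,000,000 bytes
1 MiB = 2^20 bytes = 1,048,576 bytes
533,590,000,000 / 1,048,576 = 508,871.08 MiB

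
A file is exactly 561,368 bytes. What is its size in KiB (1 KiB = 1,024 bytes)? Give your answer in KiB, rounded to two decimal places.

548.21 KiB

561,368 bytes given.
1 KiB = 2^10 bytes = 1,024 bytes
561,368 / 1,024 = 548.21 KiB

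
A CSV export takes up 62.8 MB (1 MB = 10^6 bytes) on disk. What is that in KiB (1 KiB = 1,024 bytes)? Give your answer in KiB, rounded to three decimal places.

62.8 MB = 62.8 × 10^6 bytes = 62,800,000 bytes
1 KiB = 2^10 bytes = 1,024 bytes
62,800,000 / 1,024 = 61,328.125 KiB

61,328.125 KiB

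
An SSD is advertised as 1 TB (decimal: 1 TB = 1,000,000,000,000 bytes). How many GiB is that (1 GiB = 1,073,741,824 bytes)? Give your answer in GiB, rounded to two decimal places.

931.32 GiB

1 TB × 1,000,000,000,000 bytes/TB = 1,000,000,000,000 bytes
1 GiB = 1,073,741,824 bytes
1,000,000,000,000 / 1,073,741,824 = 931.32 GiB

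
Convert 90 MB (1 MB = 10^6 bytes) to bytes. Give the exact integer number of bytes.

90 × 1,000,000 = 90,000,000 bytes

90,000,000 bytes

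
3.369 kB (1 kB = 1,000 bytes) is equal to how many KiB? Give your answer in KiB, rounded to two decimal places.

3.29 KiB

3.369 kB = 3.369 × 10^3 bytes = 3,369 bytes
1 KiB = 2^10 bytes = 1,024 bytes
3,369 / 1,024 = 3.29 KiB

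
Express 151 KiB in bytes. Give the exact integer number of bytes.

151 × 1,024 = 154,624 bytes  (1 KiB = 2^10 bytes)

154,624 bytes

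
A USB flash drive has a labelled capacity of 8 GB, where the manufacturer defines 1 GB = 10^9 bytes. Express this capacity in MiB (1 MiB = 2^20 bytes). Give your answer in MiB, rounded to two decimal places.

7,629.39 MiB

8 GB × 1,000,000,000 bytes/GB = 8,000,000,000 bytes
1 MiB = 2^20 bytes = 1,048,576 bytes
8,000,000,000 / 1,048,576 = 7,629.39 MiB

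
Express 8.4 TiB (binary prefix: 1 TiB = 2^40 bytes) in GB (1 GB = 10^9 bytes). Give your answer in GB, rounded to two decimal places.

8.4 TiB = 8.4 × 2^40 bytes = 9,235,897,673,318.4 bytes
1 GB = 10^9 bytes = 1,000,000,000 bytes
9,235,897,673,318.4 / 1,000,000,000 = 9,235.90 GB

9,235.90 GB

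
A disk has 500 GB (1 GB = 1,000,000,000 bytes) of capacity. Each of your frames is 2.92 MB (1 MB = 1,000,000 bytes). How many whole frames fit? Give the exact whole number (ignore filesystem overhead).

171,232

Capacity: 500 GB = 500,000,000,000 bytes
Per item: 2.92 MB = 2,920,000 bytes
⌊500,000,000,000 / 2,920,000⌋ = 171,232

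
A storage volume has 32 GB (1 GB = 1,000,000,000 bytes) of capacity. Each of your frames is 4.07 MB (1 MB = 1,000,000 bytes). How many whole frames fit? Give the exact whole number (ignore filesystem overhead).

Capacity: 32 GB = 32,000,000,000 bytes
Per item: 4.07 MB = 4,070,000 bytes
⌊32,000,000,000 / 4,070,000⌋ = 7,862

7,862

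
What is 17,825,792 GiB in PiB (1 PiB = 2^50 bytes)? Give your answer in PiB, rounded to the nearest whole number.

17 PiB

17,825,792 GiB × 1,073,741,824 bytes/GiB = 19,140,298,416,324,608 bytes
1 PiB = 1,125,899,906,842,624 bytes
19,140,298,416,324,608 / 1,125,899,906,842,624 = 17 PiB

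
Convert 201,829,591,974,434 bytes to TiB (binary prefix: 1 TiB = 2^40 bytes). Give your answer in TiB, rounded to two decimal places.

201,829,591,974,434 bytes given.
1 TiB = 1,099,511,627,776 bytes
201,829,591,974,434 / 1,099,511,627,776 = 183.56 TiB

183.56 TiB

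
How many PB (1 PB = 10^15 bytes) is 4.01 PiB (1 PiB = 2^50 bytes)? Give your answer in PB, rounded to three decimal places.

4.01 PiB × 1,125,899,906,842,624 bytes/PiB = 4,514,858,626,438,922.24 bytes
1 PB = 1,000,000,000,000,000 bytes
4,514,858,626,438,922.24 / 1,000,000,000,000,000 = 4.515 PB

4.515 PB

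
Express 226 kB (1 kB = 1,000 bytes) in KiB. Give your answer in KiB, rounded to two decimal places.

220.70 KiB

226 kB = 226 × 10^3 bytes = 226,000 bytes
1 KiB = 1,024 bytes
226,000 / 1,024 = 220.70 KiB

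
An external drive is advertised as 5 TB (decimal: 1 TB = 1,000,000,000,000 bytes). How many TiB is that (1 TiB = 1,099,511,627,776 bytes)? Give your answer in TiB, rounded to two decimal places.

4.55 TiB

5 TB = 5 × 10^12 bytes = 5,000,000,000,000 bytes
1 TiB = 2^40 bytes = 1,099,511,627,776 bytes
5,000,000,000,000 / 1,099,511,627,776 = 4.55 TiB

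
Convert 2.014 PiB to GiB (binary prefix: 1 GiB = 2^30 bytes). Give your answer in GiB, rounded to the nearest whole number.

2.014 PiB = 2.014 × 2^50 bytes = 2,267,562,412,381,044.736 bytes
1 GiB = 2^30 bytes = 1,073,741,824 bytes
2,267,562,412,381,044.736 / 1,073,741,824 = 2,111,832 GiB

2,111,832 GiB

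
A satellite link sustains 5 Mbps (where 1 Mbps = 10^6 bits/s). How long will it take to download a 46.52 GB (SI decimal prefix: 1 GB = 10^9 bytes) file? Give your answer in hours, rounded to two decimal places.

20.68 hours

46.52 GB = 46,520,000,000 bytes = 372,160,000,000 bits
5 Mbps = 5,000,000 bits/s
time = 372,160,000,000 / 5,000,000 = 74,432.0000 s
74,432.0000 s / 3600 = 20.68 hours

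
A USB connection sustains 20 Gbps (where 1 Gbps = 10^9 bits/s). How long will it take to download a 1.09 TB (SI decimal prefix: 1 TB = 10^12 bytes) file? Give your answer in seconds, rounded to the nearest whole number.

1.09 TB = 1,090,000,000,000 bytes = 8,720,000,000,000 bits
20 Gbps = 20,000,000,000 bits/s
time = 8,720,000,000,000 / 20,000,000,000 = 436 s

436 seconds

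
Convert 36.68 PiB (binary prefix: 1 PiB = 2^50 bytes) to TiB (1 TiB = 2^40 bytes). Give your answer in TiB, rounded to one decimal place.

37,560.3 TiB

36.68 PiB × 1,125,899,906,842,624 bytes/PiB = 41,298,008,582,987,448.32 bytes
1 TiB = 2^40 bytes = 1,099,511,627,776 bytes
41,298,008,582,987,448.32 / 1,099,511,627,776 = 37,560.3 TiB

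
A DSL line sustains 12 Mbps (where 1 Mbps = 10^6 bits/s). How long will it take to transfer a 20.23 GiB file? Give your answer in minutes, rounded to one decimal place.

241.4 minutes

20.23 GiB = 21,721,797,099.52 bytes = 173,774,376,796.16 bits
12 Mbps = 12,000,000 bits/s
time = 173,774,376,796.16 / 12,000,000 = 14,481.20 s
14,481.20 s / 60 = 241.4 minutes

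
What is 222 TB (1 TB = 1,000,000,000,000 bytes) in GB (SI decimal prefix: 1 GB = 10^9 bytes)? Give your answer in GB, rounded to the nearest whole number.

222 TB = 222 × 10^12 bytes = 222,000,000,000,000 bytes
1 GB = 10^9 bytes = 1,000,000,000 bytes
222,000,000,000,000 / 1,000,000,000 = 222,000 GB

222,000 GB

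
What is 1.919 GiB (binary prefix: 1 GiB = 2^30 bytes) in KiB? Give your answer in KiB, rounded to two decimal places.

2,012,217.34 KiB

1.919 GiB = 1.919 × 2^30 bytes = 2,060,510,560.256 bytes
1 KiB = 2^10 bytes = 1,024 bytes
2,060,510,560.256 / 1,024 = 2,012,217.34 KiB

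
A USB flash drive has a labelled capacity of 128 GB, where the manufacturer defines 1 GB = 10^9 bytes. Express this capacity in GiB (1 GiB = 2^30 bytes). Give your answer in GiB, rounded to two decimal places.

128 GB = 128 × 10^9 bytes = 128,000,000,000 bytes
1 GiB = 2^30 bytes = 1,073,741,824 bytes
128,000,000,000 / 1,073,741,824 = 119.21 GiB

119.21 GiB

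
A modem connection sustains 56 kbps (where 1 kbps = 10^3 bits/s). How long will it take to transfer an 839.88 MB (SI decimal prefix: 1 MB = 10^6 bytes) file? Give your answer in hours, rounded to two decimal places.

839.88 MB = 839,880,000 bytes = 6,719,040,000 bits
56 kbps = 56,000 bits/s
time = 6,719,040,000 / 56,000 = 119,982.8571 s
119,982.8571 s / 3600 = 33.33 hours

33.33 hours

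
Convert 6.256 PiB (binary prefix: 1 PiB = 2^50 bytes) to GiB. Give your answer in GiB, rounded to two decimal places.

6,559,891.46 GiB

6.256 PiB × 1,125,899,906,842,624 bytes/PiB = 7,043,629,817,207,455.744 bytes
1 GiB = 2^30 bytes = 1,073,741,824 bytes
7,043,629,817,207,455.744 / 1,073,741,824 = 6,559,891.46 GiB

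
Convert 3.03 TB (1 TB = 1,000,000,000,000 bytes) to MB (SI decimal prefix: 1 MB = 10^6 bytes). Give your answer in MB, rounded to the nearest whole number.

3,030,000 MB

3.03 TB = 3.03 × 10^12 bytes = 3,030,000,000,000 bytes
1 MB = 1,000,000 bytes
3,030,000,000,000 / 1,000,000 = 3,030,000 MB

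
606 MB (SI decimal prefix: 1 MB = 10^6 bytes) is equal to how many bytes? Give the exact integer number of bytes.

606,000,000 bytes

606 × 1,000,000 = 606,000,000 bytes  (1 MB = 10^6 bytes)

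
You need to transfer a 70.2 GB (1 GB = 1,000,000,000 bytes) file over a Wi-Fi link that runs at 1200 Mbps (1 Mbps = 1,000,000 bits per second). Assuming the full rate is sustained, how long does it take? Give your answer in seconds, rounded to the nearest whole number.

70.2 GB = 70,200,000,000 bytes = 561,600,000,000 bits
1200 Mbps = 1,200,000,000 bits/s
time = 561,600,000,000 / 1,200,000,000 = 468 s

468 seconds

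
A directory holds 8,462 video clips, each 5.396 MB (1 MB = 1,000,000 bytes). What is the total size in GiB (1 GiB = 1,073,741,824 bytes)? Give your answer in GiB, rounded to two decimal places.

42.53 GiB

Total = 8,462 × 5.396 MB = 45660.952 MB
= 45660.952 × 1,000,000 bytes = 45,660,952,000 bytes
1 GiB = 1,073,741,824 bytes
45,660,952,000 / 1,073,741,824 = 42.53 GiB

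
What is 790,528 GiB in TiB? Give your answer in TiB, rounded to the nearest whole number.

790,528 GiB = 790,528 × 2^30 bytes = 848,822,976,643,072 bytes
1 TiB = 2^40 bytes = 1,099,511,627,776 bytes
848,822,976,643,072 / 1,099,511,627,776 = 772 TiB

772 TiB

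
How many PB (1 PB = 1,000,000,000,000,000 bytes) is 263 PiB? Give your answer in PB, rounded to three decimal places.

296.112 PB

263 PiB = 263 × 2^50 bytes = 296,111,675,499,610,112 bytes
1 PB = 10^15 bytes = 1,000,000,000,000,000 bytes
296,111,675,499,610,112 / 1,000,000,000,000,000 = 296.112 PB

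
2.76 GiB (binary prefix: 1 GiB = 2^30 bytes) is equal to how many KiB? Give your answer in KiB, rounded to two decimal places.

2,894,069.76 KiB

2.76 GiB × 1,073,741,824 bytes/GiB = 2,963,527,434.24 bytes
1 KiB = 2^10 bytes = 1,024 bytes
2,963,527,434.24 / 1,024 = 2,894,069.76 KiB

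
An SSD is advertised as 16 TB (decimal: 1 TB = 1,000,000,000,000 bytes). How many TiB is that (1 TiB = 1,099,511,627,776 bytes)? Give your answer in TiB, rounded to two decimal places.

16 TB × 1,000,000,000,000 bytes/TB = 16,000,000,000,000 bytes
1 TiB = 1,099,511,627,776 bytes
16,000,000,000,000 / 1,099,511,627,776 = 14.55 TiB

14.55 TiB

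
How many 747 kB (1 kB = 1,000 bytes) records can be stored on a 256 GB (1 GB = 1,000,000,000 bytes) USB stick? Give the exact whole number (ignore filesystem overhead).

Capacity: 256 GB = 256,000,000,000 bytes
Per item: 747 kB = 747,000 bytes
⌊256,000,000,000 / 747,000⌋ = 342,704

342,704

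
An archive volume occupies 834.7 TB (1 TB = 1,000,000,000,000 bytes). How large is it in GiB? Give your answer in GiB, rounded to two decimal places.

777,374.95 GiB

834.7 TB = 834.7 × 10^12 bytes = 834,700,000,000,000 bytes
1 GiB = 2^30 bytes = 1,073,741,824 bytes
834,700,000,000,000 / 1,073,741,824 = 777,374.95 GiB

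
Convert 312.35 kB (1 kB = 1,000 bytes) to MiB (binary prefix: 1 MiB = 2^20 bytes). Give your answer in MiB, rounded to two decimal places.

312.35 kB = 312.35 × 10^3 bytes = 312,350 bytes
1 MiB = 1,048,576 bytes
312,350 / 1,048,576 = 0.30 MiB

0.30 MiB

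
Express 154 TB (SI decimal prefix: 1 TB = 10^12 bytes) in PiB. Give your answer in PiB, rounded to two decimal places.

0.14 PiB

154 TB = 154 × 10^12 bytes = 154,000,000,000,000 bytes
1 PiB = 2^50 bytes = 1,125,899,906,842,624 bytes
154,000,000,000,000 / 1,125,899,906,842,624 = 0.14 PiB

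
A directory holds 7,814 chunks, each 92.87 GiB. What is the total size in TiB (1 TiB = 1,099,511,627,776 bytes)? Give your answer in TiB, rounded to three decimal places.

708.678 TiB

Total = 7,814 × 92.87 GiB = 725686.18 GiB
= 725686.18 × 1,073,741,824 bytes = 779,199,602,564,792.32 bytes
1 TiB = 1,099,511,627,776 bytes
779,199,602,564,792.32 / 1,099,511,627,776 = 708.678 TiB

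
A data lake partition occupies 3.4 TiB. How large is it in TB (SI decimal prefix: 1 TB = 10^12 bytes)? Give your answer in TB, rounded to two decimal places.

3.4 TiB = 3.4 × 2^40 bytes = 3,738,339,534,438.4 bytes
1 TB = 10^12 bytes = 1,000,000,000,000 bytes
3,738,339,534,438.4 / 1,000,000,000,000 = 3.74 TB

3.74 TB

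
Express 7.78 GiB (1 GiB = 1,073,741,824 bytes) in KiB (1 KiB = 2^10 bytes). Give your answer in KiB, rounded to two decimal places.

7.78 GiB = 7.78 × 2^30 bytes = 8,353,711,390.72 bytes
1 KiB = 2^10 bytes = 1,024 bytes
8,353,711,390.72 / 1,024 = 8,157,921.28 KiB

8,157,921.28 KiB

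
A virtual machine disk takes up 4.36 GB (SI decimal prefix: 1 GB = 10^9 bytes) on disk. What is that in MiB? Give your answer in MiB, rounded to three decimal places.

4,158.020 MiB

4.36 GB = 4.36 × 10^9 bytes = 4,360,000,000 bytes
1 MiB = 2^20 bytes = 1,048,576 bytes
4,360,000,000 / 1,048,576 = 4,158.020 MiB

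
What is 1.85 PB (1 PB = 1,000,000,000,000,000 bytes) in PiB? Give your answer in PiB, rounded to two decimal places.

1.85 PB = 1.85 × 10^15 bytes = 1,850,000,000,000,000 bytes
1 PiB = 1,125,899,906,842,624 bytes
1,850,000,000,000,000 / 1,125,899,906,842,624 = 1.64 PiB

1.64 PiB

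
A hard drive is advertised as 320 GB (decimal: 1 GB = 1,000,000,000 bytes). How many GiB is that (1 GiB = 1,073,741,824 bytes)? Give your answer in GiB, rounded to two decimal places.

320 GB × 1,000,000,000 bytes/GB = 320,000,000,000 bytes
1 GiB = 1,073,741,824 bytes
320,000,000,000 / 1,073,741,824 = 298.02 GiB

298.02 GiB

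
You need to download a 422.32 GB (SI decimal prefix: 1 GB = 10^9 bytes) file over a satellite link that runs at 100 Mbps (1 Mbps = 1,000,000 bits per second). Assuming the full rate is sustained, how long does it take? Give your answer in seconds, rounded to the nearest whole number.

422.32 GB = 422,320,000,000 bytes = 3,378,560,000,000 bits
100 Mbps = 100,000,000 bits/s
time = 3,378,560,000,000 / 100,000,000 = 33,786 s

33,786 seconds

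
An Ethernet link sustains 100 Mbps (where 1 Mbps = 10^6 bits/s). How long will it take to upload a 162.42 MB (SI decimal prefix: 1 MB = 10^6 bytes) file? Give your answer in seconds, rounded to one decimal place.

13.0 seconds

162.42 MB = 162,420,000 bytes = 1,299,360,000 bits
100 Mbps = 100,000,000 bits/s
time = 1,299,360,000 / 100,000,000 = 13.0 s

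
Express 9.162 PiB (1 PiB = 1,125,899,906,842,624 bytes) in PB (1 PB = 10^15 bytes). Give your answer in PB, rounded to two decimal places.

9.162 PiB × 1,125,899,906,842,624 bytes/PiB = 10,315,494,946,492,121.088 bytes
1 PB = 10^15 bytes = 1,000,000,000,000,000 bytes
10,315,494,946,492,121.088 / 1,000,000,000,000,000 = 10.32 PB

10.32 PB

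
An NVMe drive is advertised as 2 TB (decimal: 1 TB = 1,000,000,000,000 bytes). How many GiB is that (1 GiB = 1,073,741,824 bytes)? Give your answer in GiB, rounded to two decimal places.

2 TB × 1,000,000,000,000 bytes/TB = 2,000,000,000,000 bytes
1 GiB = 1,073,741,824 bytes
2,000,000,000,000 / 1,073,741,824 = 1,862.65 GiB

1,862.65 GiB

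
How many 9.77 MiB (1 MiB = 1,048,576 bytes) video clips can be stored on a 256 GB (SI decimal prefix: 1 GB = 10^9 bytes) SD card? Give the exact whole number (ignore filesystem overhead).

Capacity: 256 GB = 256,000,000,000 bytes
Per item: 9.77 MiB = 10,244,587.52 bytes
⌊256,000,000,000 / 10,244,587.52⌋ = 24,988

24,988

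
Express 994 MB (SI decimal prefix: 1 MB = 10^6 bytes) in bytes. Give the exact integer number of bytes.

994,000,000 bytes

994 × 1,000,000 = 994,000,000 bytes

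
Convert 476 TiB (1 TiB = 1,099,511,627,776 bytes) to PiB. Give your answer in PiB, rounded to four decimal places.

0.4648 PiB

476 TiB × 1,099,511,627,776 bytes/TiB = 523,367,534,821,376 bytes
1 PiB = 1,125,899,906,842,624 bytes
523,367,534,821,376 / 1,125,899,906,842,624 = 0.4648 PiB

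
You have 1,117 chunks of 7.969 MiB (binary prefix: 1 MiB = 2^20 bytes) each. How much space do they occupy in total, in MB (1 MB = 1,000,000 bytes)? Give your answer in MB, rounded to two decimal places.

9,333.77 MB

Total = 1,117 × 7.969 MiB = 8901.373 MiB
= 8901.373 × 1,048,576 bytes = 9,333,766,094.848 bytes
1 MB = 1,000,000 bytes
9,333,766,094.848 / 1,000,000 = 9,333.77 MB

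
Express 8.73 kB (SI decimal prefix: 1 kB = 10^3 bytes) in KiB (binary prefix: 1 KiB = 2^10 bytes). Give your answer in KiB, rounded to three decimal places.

8.525 KiB

8.73 kB = 8.73 × 10^3 bytes = 8,730 bytes
1 KiB = 2^10 bytes = 1,024 bytes
8,730 / 1,024 = 8.525 KiB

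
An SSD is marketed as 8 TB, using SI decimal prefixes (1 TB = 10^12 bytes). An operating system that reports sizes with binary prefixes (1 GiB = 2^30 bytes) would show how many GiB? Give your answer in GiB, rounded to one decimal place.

8 TB = 8 × 10^12 bytes = 8,000,000,000,000 bytes
1 GiB = 2^30 bytes = 1,073,741,824 bytes
8,000,000,000,000 / 1,073,741,824 = 7,450.6 GiB

7,450.6 GiB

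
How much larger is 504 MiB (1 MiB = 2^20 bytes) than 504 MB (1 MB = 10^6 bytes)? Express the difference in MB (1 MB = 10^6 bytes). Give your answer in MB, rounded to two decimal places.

24.48 MB

504 MiB = 504 × 1,048,576 = 528,482,304 bytes
504 MB = 504 × 1,000,000 = 504,000,000 bytes
difference = 24,482,304 bytes
24,482,304 / 1,000,000 = 24.48 MB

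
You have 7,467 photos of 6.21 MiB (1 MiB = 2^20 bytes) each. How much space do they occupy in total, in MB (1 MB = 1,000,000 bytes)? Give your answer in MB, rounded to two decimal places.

48,622.54 MB

Total = 7,467 × 6.21 MiB = 46370.07 MiB
= 46370.07 × 1,048,576 bytes = 48,622,542,520.32 bytes
1 MB = 1,000,000 bytes
48,622,542,520.32 / 1,000,000 = 48,622.54 MB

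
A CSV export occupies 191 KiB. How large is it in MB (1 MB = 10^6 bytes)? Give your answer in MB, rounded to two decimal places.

191 KiB = 191 × 2^10 bytes = 195,584 bytes
1 MB = 1,000,000 bytes
195,584 / 1,000,000 = 0.20 MB

0.20 MB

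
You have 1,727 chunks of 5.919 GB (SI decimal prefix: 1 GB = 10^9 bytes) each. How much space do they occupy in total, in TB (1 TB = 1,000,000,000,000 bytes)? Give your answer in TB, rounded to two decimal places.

10.22 TB

Total = 1,727 × 5.919 GB = 10222.113 GB
= 10222.113 × 1,000,000,000 bytes = 10,222,113,000,000 bytes
1 TB = 1,000,000,000,000 bytes
10,222,113,000,000 / 1,000,000,000,000 = 10.22 TB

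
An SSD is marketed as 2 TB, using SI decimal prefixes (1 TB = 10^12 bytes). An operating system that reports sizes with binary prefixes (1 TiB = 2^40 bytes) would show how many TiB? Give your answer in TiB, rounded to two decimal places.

1.82 TiB

2 TB × 1,000,000,000,000 bytes/TB = 2,000,000,000,000 bytes
1 TiB = 1,099,511,627,776 bytes
2,000,000,000,000 / 1,099,511,627,776 = 1.82 TiB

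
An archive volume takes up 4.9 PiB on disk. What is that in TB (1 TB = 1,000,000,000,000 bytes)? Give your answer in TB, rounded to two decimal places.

4.9 PiB = 4.9 × 2^50 bytes = 5,516,909,543,528,857.6 bytes
1 TB = 1,000,000,000,000 bytes
5,516,909,543,528,857.6 / 1,000,000,000,000 = 5,516.91 TB

5,516.91 TB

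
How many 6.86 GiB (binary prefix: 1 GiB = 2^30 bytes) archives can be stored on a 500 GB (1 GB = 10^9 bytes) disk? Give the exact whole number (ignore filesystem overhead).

Capacity: 500 GB = 500,000,000,000 bytes
Per item: 6.86 GiB = 7,365,868,912.64 bytes
⌊500,000,000,000 / 7,365,868,912.64⌋ = 67

67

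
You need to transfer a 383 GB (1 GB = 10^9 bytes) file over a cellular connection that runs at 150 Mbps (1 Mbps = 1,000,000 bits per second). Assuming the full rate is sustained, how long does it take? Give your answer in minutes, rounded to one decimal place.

340.4 minutes

383 GB = 383,000,000,000 bytes = 3,064,000,000,000 bits
150 Mbps = 150,000,000 bits/s
time = 3,064,000,000,000 / 150,000,000 = 20,426.67 s
20,426.67 s / 60 = 340.4 minutes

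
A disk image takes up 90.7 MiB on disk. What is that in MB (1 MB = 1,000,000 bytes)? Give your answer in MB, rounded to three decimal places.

90.7 MiB = 90.7 × 2^20 bytes = 95,105,843.2 bytes
1 MB = 1,000,000 bytes
95,105,843.2 / 1,000,000 = 95.106 MB

95.106 MB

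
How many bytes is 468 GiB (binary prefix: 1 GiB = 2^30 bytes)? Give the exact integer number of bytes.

502,511,173,632 bytes

468 × 1,073,741,824 = 502,511,173,632 bytes  (1 GiB = 2^30 bytes)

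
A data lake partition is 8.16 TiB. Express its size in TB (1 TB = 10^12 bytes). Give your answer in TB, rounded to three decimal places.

8.972 TB

8.16 TiB × 1,099,511,627,776 bytes/TiB = 8,972,014,882,652.16 bytes
1 TB = 10^12 bytes = 1,000,000,000,000 bytes
8,972,014,882,652.16 / 1,000,000,000,000 = 8.972 TB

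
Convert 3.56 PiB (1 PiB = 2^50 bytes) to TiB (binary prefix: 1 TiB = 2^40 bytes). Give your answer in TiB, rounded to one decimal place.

3.56 PiB × 1,125,899,906,842,624 bytes/PiB = 4,008,203,668,359,741.44 bytes
1 TiB = 2^40 bytes = 1,099,511,627,776 bytes
4,008,203,668,359,741.44 / 1,099,511,627,776 = 3,645.4 TiB

3,645.4 TiB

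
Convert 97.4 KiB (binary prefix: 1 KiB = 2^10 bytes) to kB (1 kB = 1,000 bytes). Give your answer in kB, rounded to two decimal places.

97.4 KiB × 1,024 bytes/KiB = 99,737.6 bytes
1 kB = 1,000 bytes
99,737.6 / 1,000 = 99.74 kB

99.74 kB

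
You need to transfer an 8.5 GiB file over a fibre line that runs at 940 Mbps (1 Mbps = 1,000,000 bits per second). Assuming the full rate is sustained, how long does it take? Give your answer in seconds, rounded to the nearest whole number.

78 seconds

8.5 GiB = 9,126,805,504 bytes = 73,014,444,032 bits
940 Mbps = 940,000,000 bits/s
time = 73,014,444,032 / 940,000,000 = 78 s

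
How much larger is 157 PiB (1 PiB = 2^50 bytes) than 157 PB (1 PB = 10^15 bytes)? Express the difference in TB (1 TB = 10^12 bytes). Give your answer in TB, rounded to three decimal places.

157 PiB = 157 × 1,125,899,906,842,624 = 176,766,285,374,291,968 bytes
157 PB = 157 × 1,000,000,000,000,000 = 157,000,000,000,000,000 bytes
difference = 19,766,285,374,291,968 bytes
19,766,285,374,291,968 / 1,000,000,000,000 = 19,766.285 TB

19,766.285 TB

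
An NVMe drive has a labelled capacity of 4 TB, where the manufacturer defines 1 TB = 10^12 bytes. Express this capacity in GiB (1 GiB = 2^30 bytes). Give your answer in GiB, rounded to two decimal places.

4 TB = 4 × 10^12 bytes = 4,000,000,000,000 bytes
1 GiB = 2^30 bytes = 1,073,741,824 bytes
4,000,000,000,000 / 1,073,741,824 = 3,725.29 GiB

3,725.29 GiB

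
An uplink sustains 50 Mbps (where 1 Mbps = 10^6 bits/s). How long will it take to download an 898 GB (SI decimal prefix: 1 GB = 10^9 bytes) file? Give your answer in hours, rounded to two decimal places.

898 GB = 898,000,000,000 bytes = 7,184,000,000,000 bits
50 Mbps = 50,000,000 bits/s
time = 7,184,000,000,000 / 50,000,000 = 143,680.0000 s
143,680.0000 s / 3600 = 39.91 hours

39.91 hours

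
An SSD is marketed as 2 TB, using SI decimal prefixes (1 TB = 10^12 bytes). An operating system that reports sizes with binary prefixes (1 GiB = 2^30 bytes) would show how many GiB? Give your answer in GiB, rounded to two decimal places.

2 TB × 1,000,000,000,000 bytes/TB = 2,000,000,000,000 bytes
1 GiB = 1,073,741,824 bytes
2,000,000,000,000 / 1,073,741,824 = 1,862.65 GiB

1,862.65 GiB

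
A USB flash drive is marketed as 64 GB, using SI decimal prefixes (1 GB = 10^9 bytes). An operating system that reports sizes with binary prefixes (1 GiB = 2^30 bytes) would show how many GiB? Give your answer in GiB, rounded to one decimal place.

59.6 GiB

64 GB = 64 × 10^9 bytes = 64,000,000,000 bytes
1 GiB = 1,073,741,824 bytes
64,000,000,000 / 1,073,741,824 = 59.6 GiB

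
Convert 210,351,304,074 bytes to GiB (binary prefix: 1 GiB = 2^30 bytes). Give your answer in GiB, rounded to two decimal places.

195.90 GiB

210,351,304,074 bytes given.
1 GiB = 1,073,741,824 bytes
210,351,304,074 / 1,073,741,824 = 195.90 GiB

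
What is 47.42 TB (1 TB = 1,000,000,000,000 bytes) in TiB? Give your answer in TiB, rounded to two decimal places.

43.13 TiB

47.42 TB × 1,000,000,000,000 bytes/TB = 47,420,000,000,000 bytes
1 TiB = 2^40 bytes = 1,099,511,627,776 bytes
47,420,000,000,000 / 1,099,511,627,776 = 43.13 TiB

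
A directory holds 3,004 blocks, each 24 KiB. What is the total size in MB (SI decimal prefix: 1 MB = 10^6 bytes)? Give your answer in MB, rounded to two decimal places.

Total = 3,004 × 24 KiB = 72,096 KiB
= 72,096 × 1,024 bytes = 73,826,304 bytes
1 MB = 1,000,000 bytes
73,826,304 / 1,000,000 = 73.83 MB

73.83 MB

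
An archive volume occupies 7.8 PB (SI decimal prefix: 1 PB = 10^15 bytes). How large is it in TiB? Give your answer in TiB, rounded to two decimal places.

7,094.06 TiB

7.8 PB = 7.8 × 10^15 bytes = 7,800,000,000,000,000 bytes
1 TiB = 2^40 bytes = 1,099,511,627,776 bytes
7,800,000,000,000,000 / 1,099,511,627,776 = 7,094.06 TiB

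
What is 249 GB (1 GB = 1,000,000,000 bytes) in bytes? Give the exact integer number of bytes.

249 × 1,000,000,000 = 249,000,000,000 bytes  (1 GB = 10^9 bytes)

249,000,000,000 bytes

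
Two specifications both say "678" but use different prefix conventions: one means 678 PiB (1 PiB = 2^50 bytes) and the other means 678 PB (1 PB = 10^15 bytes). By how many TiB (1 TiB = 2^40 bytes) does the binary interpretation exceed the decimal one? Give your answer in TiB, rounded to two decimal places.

77,634.59 TiB

678 PiB = 678 × 1,125,899,906,842,624 = 763,360,136,839,299,072 bytes
678 PB = 678 × 1,000,000,000,000,000 = 678,000,000,000,000,000 bytes
difference = 85,360,136,839,299,072 bytes
85,360,136,839,299,072 / 1,099,511,627,776 = 77,634.59 TiB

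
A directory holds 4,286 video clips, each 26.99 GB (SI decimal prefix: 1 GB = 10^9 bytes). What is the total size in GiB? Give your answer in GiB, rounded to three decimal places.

107,734.594 GiB

Total = 4,286 × 26.99 GB = 115679.14 GB
= 115679.14 × 1,000,000,000 bytes = 115,679,140,000,000 bytes
1 GiB = 1,073,741,824 bytes
115,679,140,000,000 / 1,073,741,824 = 107,734.594 GiB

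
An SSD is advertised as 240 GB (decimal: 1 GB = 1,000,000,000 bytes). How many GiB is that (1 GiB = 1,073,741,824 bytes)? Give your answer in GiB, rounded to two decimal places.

240 GB × 1,000,000,000 bytes/GB = 240,000,000,000 bytes
1 GiB = 2^30 bytes = 1,073,741,824 bytes
240,000,000,000 / 1,073,741,824 = 223.52 GiB

223.52 GiB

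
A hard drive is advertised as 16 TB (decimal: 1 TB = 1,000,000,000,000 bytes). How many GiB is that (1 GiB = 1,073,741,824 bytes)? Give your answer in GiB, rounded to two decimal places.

14,901.16 GiB

16 TB = 16 × 10^12 bytes = 16,000,000,000,000 bytes
1 GiB = 1,073,741,824 bytes
16,000,000,000,000 / 1,073,741,824 = 14,901.16 GiB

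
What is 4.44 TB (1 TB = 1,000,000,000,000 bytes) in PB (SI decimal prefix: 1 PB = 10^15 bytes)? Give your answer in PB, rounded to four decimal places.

4.44 TB × 1,000,000,000,000 bytes/TB = 4,440,000,000,000 bytes
1 PB = 10^15 bytes = 1,000,000,000,000,000 bytes
4,440,000,000,000 / 1,000,000,000,000,000 = 0.0044 PB

0.0044 PB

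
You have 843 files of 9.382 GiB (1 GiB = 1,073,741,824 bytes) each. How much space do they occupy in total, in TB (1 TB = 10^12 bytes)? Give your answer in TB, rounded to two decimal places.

Total = 843 × 9.382 GiB = 7909.026 GiB
= 7909.026 × 1,073,741,824 bytes = 8,492,252,003,303.424 bytes
1 TB = 1,000,000,000,000 bytes
8,492,252,003,303.424 / 1,000,000,000,000 = 8.49 TB

8.49 TB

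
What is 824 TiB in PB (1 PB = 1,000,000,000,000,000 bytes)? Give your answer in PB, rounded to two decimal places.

824 TiB = 824 × 2^40 bytes = 905,997,581,287,424 bytes
1 PB = 1,000,000,000,000,000 bytes
905,997,581,287,424 / 1,000,000,000,000,000 = 0.91 PB

0.91 PB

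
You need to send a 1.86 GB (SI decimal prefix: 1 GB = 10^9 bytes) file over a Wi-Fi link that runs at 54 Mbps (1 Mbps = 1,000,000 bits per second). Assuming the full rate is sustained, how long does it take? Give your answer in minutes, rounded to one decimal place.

1.86 GB = 1,860,000,000 bytes = 14,880,000,000 bits
54 Mbps = 54,000,000 bits/s
time = 14,880,000,000 / 54,000,000 = 275.56 s
275.56 s / 60 = 4.6 minutes

4.6 minutes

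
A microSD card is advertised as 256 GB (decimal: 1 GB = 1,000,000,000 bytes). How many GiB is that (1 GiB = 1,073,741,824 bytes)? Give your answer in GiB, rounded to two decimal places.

238.42 GiB

256 GB = 256 × 10^9 bytes = 256,000,000,000 bytes
1 GiB = 2^30 bytes = 1,073,741,824 bytes
256,000,000,000 / 1,073,741,824 = 238.42 GiB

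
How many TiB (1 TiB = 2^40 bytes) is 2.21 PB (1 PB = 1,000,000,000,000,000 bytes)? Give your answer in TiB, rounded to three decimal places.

2,009.983 TiB

2.21 PB = 2.21 × 10^15 bytes = 2,210,000,000,000,000 bytes
1 TiB = 1,099,511,627,776 bytes
2,210,000,000,000,000 / 1,099,511,627,776 = 2,009.983 TiB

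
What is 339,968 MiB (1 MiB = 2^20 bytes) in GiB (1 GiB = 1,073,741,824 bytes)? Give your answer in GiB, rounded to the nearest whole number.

339,968 MiB = 339,968 × 2^20 bytes = 356,482,285,568 bytes
1 GiB = 1,073,741,824 bytes
356,482,285,568 / 1,073,741,824 = 332 GiB

332 GiB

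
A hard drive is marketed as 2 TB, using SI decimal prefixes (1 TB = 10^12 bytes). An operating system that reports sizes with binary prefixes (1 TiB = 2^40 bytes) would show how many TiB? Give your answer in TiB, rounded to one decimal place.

2 TB × 1,000,000,000,000 bytes/TB = 2,000,000,000,000 bytes
1 TiB = 1,099,511,627,776 bytes
2,000,000,000,000 / 1,099,511,627,776 = 1.8 TiB

1.8 TiB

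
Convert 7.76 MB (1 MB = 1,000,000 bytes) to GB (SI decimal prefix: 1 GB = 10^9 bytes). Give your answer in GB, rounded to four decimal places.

7.76 MB × 1,000,000 bytes/MB = 7,760,000 bytes
1 GB = 10^9 bytes = 1,000,000,000 bytes
7,760,000 / 1,000,000,000 = 0.0078 GB

0.0078 GB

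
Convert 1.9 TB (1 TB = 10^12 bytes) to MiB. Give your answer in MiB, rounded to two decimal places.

1,811,981.20 MiB

1.9 TB × 1,000,000,000,000 bytes/TB = 1,900,000,000,000 bytes
1 MiB = 2^20 bytes = 1,048,576 bytes
1,900,000,000,000 / 1,048,576 = 1,811,981.20 MiB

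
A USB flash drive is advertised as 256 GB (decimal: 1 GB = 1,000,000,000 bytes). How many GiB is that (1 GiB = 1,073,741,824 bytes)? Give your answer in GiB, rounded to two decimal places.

238.42 GiB

256 GB = 256 × 10^9 bytes = 256,000,000,000 bytes
1 GiB = 2^30 bytes = 1,073,741,824 bytes
256,000,000,000 / 1,073,741,824 = 238.42 GiB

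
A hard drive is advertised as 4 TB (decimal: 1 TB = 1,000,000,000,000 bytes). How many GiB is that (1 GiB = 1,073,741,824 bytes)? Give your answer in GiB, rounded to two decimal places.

4 TB = 4 × 10^12 bytes = 4,000,000,000,000 bytes
1 GiB = 1,073,741,824 bytes
4,000,000,000,000 / 1,073,741,824 = 3,725.29 GiB

3,725.29 GiB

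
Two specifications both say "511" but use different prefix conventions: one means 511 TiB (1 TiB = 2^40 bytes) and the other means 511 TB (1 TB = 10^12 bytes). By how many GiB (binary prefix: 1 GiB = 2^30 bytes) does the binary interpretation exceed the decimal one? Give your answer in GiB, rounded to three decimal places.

511 TiB = 511 × 1,099,511,627,776 = 561,850,441,793,536 bytes
511 TB = 511 × 1,000,000,000,000 = 511,000,000,000,000 bytes
difference = 50,850,441,793,536 bytes
50,850,441,793,536 / 1,073,741,824 = 47,358.164 GiB

47,358.164 GiB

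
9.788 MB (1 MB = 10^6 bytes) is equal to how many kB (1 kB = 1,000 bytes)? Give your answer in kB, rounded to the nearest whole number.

9.788 MB = 9.788 × 10^6 bytes = 9,788,000 bytes
1 kB = 1,000 bytes
9,788,000 / 1,000 = 9,788 kB

9,788 kB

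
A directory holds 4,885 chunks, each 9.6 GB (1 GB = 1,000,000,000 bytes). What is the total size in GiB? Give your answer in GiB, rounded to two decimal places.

Total = 4,885 × 9.6 GB = 46,896 GB
= 46,896 × 1,000,000,000 bytes = 46,896,000,000,000 bytes
1 GiB = 1,073,741,824 bytes
46,896,000,000,000 / 1,073,741,824 = 43,675.30 GiB

43,675.30 GiB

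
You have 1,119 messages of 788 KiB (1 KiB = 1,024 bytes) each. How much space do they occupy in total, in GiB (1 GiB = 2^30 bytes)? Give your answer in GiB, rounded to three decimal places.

Total = 1,119 × 788 KiB = 881,772 KiB
= 881,772 × 1,024 bytes = 902,934,528 bytes
1 GiB = 1,073,741,824 bytes
902,934,528 / 1,073,741,824 = 0.841 GiB

0.841 GiB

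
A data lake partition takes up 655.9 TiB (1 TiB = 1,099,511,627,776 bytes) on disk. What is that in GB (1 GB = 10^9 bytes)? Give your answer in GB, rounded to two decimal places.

721,169.68 GB

655.9 TiB × 1,099,511,627,776 bytes/TiB = 721,169,676,658,278.4 bytes
1 GB = 10^9 bytes = 1,000,000,000 bytes
721,169,676,658,278.4 / 1,000,000,000 = 721,169.68 GB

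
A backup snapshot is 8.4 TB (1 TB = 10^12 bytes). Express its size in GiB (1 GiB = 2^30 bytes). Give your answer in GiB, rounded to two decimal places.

8.4 TB = 8.4 × 10^12 bytes = 8,400,000,000,000 bytes
1 GiB = 2^30 bytes = 1,073,741,824 bytes
8,400,000,000,000 / 1,073,741,824 = 7,823.11 GiB

7,823.11 GiB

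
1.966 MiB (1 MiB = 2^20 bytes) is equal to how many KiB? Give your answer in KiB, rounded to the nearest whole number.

2,013 KiB

1.966 MiB × 1,048,576 bytes/MiB = 2,061,500.416 bytes
1 KiB = 1,024 bytes
2,061,500.416 / 1,024 = 2,013 KiB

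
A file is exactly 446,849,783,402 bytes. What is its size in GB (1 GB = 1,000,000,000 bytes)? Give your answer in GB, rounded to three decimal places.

446.850 GB

446,849,783,402 bytes given.
1 GB = 1,000,000,000 bytes
446,849,783,402 / 1,000,000,000 = 446.850 GB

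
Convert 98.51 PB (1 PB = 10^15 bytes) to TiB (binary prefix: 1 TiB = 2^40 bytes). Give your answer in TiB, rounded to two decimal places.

98.51 PB = 98.51 × 10^15 bytes = 98,510,000,000,000,000 bytes
1 TiB = 1,099,511,627,776 bytes
98,510,000,000,000,000 / 1,099,511,627,776 = 89,594.32 TiB

89,594.32 TiB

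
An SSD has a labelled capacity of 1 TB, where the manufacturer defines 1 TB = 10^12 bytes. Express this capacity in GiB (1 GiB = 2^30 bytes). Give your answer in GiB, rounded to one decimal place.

931.3 GiB

1 TB = 1 × 10^12 bytes = 1,000,000,000,000 bytes
1 GiB = 1,073,741,824 bytes
1,000,000,000,000 / 1,073,741,824 = 931.3 GiB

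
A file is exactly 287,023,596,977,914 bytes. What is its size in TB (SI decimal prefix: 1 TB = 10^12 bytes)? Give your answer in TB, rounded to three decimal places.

287.024 TB

287,023,596,977,914 bytes given.
1 TB = 1,000,000,000,000 bytes
287,023,596,977,914 / 1,000,000,000,000 = 287.024 TB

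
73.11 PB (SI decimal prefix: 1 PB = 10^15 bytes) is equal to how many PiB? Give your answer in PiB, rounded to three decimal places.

64.935 PiB

73.11 PB × 1,000,000,000,000,000 bytes/PB = 73,110,000,000,000,000 bytes
1 PiB = 2^50 bytes = 1,125,899,906,842,624 bytes
73,110,000,000,000,000 / 1,125,899,906,842,624 = 64.935 PiB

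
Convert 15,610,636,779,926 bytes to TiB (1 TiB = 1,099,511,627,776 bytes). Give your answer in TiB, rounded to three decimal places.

15,610,636,779,926 bytes given.
1 TiB = 1,099,511,627,776 bytes
15,610,636,779,926 / 1,099,511,627,776 = 14.198 TiB

14.198 TiB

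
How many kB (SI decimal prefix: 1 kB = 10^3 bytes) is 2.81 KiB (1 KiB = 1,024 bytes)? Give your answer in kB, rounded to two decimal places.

2.88 kB

2.81 KiB = 2.81 × 2^10 bytes = 2,877.44 bytes
1 kB = 10^3 bytes = 1,000 bytes
2,877.44 / 1,000 = 2.88 kB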